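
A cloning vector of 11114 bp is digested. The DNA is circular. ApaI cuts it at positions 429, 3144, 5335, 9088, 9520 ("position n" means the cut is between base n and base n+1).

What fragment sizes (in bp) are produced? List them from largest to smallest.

Circular molecule, 5 cuts → 5 fragments:
  3144 − 429 = 2715 bp
  5335 − 3144 = 2191 bp
  9088 − 5335 = 3753 bp
  9520 − 9088 = 432 bp
  wrap: 11114 − 9520 + 429 = 2023 bp
Sorted largest to smallest: 3753, 2715, 2191, 2023, 432 bp.

3753, 2715, 2191, 2023, 432 bp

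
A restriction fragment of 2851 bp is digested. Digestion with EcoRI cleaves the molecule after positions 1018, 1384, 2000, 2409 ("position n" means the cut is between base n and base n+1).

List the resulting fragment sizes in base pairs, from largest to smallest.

Linear molecule, 4 cuts → 5 fragments:
  1018 − 0 = 1018 bp
  1384 − 1018 = 366 bp
  2000 − 1384 = 616 bp
  2409 − 2000 = 409 bp
  2851 − 2409 = 442 bp
Sorted largest to smallest: 1018, 616, 442, 409, 366 bp.

1018, 616, 442, 409, 366 bp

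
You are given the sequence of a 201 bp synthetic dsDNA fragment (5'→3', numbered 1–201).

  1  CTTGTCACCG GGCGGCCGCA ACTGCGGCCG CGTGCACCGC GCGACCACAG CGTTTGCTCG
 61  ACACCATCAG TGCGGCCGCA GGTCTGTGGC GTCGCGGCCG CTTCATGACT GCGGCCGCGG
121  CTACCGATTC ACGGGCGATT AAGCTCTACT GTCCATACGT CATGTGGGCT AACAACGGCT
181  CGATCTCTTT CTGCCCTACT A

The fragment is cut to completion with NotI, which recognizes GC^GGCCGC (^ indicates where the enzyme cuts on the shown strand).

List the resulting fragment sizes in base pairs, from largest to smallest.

89, 48, 22, 17, 13, 12 bp

NotI sites (GCGGCCGC) start at positions 12, 24, 72, 94, 111.
NotI cuts after base 2 of each site, so after positions 13, 25, 73, 95, 112.
Linear molecule, 5 cuts → 6 fragments:
  1–13 → 13 bp
  14–25 → 12 bp
  26–73 → 48 bp
  74–95 → 22 bp
  96–112 → 17 bp
  113–201 → 89 bp
Sorted largest to smallest: 89, 48, 22, 17, 13, 12 bp.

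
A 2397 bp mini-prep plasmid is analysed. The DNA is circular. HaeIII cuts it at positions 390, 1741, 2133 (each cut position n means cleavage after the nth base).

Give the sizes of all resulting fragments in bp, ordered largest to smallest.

1351, 654, 392 bp

Circular molecule, 3 cuts → 3 fragments:
  1741 − 390 = 1351 bp
  2133 − 1741 = 392 bp
  wrap: 2397 − 2133 + 390 = 654 bp
Sorted largest to smallest: 1351, 654, 392 bp.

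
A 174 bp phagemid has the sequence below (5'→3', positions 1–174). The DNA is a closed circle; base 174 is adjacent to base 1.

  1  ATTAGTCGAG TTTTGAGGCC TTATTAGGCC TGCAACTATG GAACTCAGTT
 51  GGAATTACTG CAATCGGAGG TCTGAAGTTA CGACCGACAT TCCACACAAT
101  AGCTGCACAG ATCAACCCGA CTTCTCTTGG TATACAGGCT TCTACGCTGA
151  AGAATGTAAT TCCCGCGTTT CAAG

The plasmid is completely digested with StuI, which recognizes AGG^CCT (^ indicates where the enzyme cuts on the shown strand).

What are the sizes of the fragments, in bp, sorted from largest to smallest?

164, 10 bp

StuI sites (AGGCCT) start at positions 16, 26.
StuI cuts after base 3 of each site, so after positions 18, 28.
Circular molecule, 2 cuts → 2 fragments:
  19–28 → 10 bp
  29–174 then 1–18 → 146 + 18 = 164 bp
Sorted largest to smallest: 164, 10 bp.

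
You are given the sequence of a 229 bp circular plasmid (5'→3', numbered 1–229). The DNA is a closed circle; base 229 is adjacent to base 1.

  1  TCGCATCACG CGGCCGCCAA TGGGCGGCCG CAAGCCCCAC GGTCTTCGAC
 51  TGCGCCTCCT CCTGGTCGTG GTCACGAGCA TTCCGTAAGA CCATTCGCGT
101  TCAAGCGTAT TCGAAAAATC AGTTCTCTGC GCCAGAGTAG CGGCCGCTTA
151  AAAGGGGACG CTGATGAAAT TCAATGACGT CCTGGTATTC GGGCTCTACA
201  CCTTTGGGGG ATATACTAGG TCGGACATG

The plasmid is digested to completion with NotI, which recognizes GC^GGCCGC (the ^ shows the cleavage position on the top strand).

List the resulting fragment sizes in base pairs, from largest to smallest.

116, 99, 14 bp

NotI sites (GCGGCCGC) start at positions 10, 24, 140.
NotI cuts after base 2 of each site, so after positions 11, 25, 141.
Circular molecule, 3 cuts → 3 fragments:
  12–25 → 14 bp
  26–141 → 116 bp
  142–229 then 1–11 → 88 + 11 = 99 bp
Sorted largest to smallest: 116, 99, 14 bp.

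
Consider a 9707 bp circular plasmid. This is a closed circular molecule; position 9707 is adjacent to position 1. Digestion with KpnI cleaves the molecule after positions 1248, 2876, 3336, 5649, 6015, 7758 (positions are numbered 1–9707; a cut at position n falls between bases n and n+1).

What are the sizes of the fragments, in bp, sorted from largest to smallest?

Circular molecule, 6 cuts → 6 fragments:
  2876 − 1248 = 1628 bp
  3336 − 2876 = 460 bp
  5649 − 3336 = 2313 bp
  6015 − 5649 = 366 bp
  7758 − 6015 = 1743 bp
  wrap: 9707 − 7758 + 1248 = 3197 bp
Sorted largest to smallest: 3197, 2313, 1743, 1628, 460, 366 bp.

3197, 2313, 1743, 1628, 460, 366 bp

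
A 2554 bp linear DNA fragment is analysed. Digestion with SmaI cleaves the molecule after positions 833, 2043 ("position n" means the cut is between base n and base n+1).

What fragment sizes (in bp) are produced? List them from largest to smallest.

1210, 833, 511 bp

Linear molecule, 2 cuts → 3 fragments:
  833 − 0 = 833 bp
  2043 − 833 = 1210 bp
  2554 − 2043 = 511 bp
Sorted largest to smallest: 1210, 833, 511 bp.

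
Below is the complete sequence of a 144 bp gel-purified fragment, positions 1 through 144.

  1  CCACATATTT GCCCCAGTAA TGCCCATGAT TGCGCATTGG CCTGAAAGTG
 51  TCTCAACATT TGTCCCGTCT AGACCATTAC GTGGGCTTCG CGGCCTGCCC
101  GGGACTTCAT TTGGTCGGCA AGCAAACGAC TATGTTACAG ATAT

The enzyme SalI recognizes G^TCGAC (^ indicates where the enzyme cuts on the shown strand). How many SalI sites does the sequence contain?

0

No occurrence of GTCGAC is present in the sequence.
SalI does not cut: 0 sites.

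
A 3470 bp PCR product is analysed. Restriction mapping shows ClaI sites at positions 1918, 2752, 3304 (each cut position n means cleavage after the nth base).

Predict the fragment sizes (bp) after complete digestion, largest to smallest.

1918, 834, 552, 166 bp

Linear molecule, 3 cuts → 4 fragments:
  1918 − 0 = 1918 bp
  2752 − 1918 = 834 bp
  3304 − 2752 = 552 bp
  3470 − 3304 = 166 bp
Sorted largest to smallest: 1918, 834, 552, 166 bp.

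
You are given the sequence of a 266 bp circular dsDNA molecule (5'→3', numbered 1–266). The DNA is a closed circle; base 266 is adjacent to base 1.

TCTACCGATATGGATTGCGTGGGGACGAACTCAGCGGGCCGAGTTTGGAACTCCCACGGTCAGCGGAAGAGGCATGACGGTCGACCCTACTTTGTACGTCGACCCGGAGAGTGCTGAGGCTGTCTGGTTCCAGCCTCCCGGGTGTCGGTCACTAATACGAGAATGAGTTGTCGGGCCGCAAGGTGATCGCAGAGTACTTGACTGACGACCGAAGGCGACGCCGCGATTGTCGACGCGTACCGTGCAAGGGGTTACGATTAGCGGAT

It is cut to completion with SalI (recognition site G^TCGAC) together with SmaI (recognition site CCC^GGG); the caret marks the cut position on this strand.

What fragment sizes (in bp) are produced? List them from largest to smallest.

SalI sites (GTCGAC) start at positions 80, 98, 229.
SalI cuts after the first base of each site, so after positions 80, 98, 229.
The SmaI site (CCCGGG) starts at position 137.
SmaI cuts after base 3 of each site, so after position 139.
Combined cut positions: 80, 98, 139, 229.
Circular molecule, 4 cuts → 4 fragments:
  81–98 → 18 bp
  99–139 → 41 bp
  140–229 → 90 bp
  230–266 then 1–80 → 37 + 80 = 117 bp
Sorted largest to smallest: 117, 90, 41, 18 bp.

117, 90, 41, 18 bp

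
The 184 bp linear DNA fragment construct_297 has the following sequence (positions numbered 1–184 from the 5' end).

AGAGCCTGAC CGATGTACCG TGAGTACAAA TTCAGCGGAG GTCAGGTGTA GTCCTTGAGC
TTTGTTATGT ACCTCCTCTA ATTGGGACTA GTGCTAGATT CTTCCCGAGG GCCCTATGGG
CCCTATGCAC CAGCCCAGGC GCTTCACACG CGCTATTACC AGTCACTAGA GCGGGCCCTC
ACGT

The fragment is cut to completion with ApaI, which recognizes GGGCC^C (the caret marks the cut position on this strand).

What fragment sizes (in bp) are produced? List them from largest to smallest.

ApaI sites (GGGCCC) start at positions 109, 118, 173.
ApaI cuts after base 5 of each site (before the last base), so after positions 113, 122, 177.
Linear molecule, 3 cuts → 4 fragments:
  1–113 → 113 bp
  114–122 → 9 bp
  123–177 → 55 bp
  178–184 → 7 bp
Sorted largest to smallest: 113, 55, 9, 7 bp.

113, 55, 9, 7 bp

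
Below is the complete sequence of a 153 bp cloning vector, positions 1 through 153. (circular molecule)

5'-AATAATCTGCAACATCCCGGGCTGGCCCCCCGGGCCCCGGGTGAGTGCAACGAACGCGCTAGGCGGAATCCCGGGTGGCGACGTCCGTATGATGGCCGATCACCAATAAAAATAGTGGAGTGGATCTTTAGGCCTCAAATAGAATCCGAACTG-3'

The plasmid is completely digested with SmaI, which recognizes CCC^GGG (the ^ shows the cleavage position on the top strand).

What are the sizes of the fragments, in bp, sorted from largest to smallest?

SmaI sites (CCCGGG) start at positions 16, 29, 36, 70.
SmaI cuts after base 3 of each site, so after positions 18, 31, 38, 72.
Circular molecule, 4 cuts → 4 fragments:
  19–31 → 13 bp
  32–38 → 7 bp
  39–72 → 34 bp
  73–153 then 1–18 → 81 + 18 = 99 bp
Sorted largest to smallest: 99, 34, 13, 7 bp.

99, 34, 13, 7 bp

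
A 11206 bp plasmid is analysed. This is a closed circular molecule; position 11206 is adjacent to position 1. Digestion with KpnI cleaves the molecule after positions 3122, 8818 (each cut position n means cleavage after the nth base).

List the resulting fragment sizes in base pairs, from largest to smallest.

5696, 5510 bp

Circular molecule, 2 cuts → 2 fragments:
  8818 − 3122 = 5696 bp
  wrap: 11206 − 8818 + 3122 = 5510 bp
Sorted largest to smallest: 5696, 5510 bp.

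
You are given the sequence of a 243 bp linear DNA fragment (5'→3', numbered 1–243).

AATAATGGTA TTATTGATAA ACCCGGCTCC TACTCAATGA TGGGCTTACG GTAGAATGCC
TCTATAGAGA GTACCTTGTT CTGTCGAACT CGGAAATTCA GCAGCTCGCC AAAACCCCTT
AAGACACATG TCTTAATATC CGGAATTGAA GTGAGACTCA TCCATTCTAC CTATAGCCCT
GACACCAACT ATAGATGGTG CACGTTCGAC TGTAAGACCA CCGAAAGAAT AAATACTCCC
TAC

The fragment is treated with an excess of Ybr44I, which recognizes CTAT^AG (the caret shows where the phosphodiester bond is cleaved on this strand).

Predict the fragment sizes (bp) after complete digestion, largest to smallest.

109, 65, 51, 18 bp

Ybr44I sites (CTATAG) start at positions 62, 171, 189.
Ybr44I cuts after base 4 of each site, so after positions 65, 174, 192.
Linear molecule, 3 cuts → 4 fragments:
  1–65 → 65 bp
  66–174 → 109 bp
  175–192 → 18 bp
  193–243 → 51 bp
Sorted largest to smallest: 109, 65, 51, 18 bp.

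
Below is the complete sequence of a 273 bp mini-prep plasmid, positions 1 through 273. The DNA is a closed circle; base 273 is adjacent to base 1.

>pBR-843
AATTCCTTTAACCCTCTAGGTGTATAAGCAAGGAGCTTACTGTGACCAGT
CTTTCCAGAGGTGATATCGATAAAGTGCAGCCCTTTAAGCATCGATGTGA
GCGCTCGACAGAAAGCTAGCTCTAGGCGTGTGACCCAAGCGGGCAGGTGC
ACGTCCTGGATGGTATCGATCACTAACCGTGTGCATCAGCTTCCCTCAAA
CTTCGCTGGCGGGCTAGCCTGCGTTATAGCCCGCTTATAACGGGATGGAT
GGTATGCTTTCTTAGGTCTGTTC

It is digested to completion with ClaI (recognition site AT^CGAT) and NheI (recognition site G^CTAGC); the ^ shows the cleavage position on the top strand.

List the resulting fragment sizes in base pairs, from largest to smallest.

ClaI sites (ATCGAT) start at positions 66, 91, 165.
ClaI cuts after base 2 of each site, so after positions 67, 92, 166.
NheI sites (GCTAGC) start at positions 115, 213.
NheI cuts after the first base of each site, so after positions 115, 213.
Combined cut positions: 67, 92, 115, 166, 213.
Circular molecule, 5 cuts → 5 fragments:
  68–92 → 25 bp
  93–115 → 23 bp
  116–166 → 51 bp
  167–213 → 47 bp
  214–273 then 1–67 → 60 + 67 = 127 bp
Sorted largest to smallest: 127, 51, 47, 25, 23 bp.

127, 51, 47, 25, 23 bp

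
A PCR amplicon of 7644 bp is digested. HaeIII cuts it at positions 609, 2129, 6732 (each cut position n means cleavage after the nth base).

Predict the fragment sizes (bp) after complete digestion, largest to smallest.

4603, 1520, 912, 609 bp

Linear molecule, 3 cuts → 4 fragments:
  609 − 0 = 609 bp
  2129 − 609 = 1520 bp
  6732 − 2129 = 4603 bp
  7644 − 6732 = 912 bp
Sorted largest to smallest: 4603, 1520, 912, 609 bp.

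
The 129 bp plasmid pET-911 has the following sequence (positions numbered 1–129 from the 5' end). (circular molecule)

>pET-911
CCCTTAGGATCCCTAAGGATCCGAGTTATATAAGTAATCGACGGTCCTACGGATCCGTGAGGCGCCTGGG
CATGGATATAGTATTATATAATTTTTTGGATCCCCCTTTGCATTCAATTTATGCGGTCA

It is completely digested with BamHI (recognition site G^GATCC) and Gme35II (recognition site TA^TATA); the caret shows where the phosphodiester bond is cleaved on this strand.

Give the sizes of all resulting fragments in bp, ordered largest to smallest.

38, 35, 23, 12, 11, 10 bp

BamHI sites (GGATCC) start at positions 7, 17, 51, 98.
BamHI cuts after the first base of each site, so after positions 7, 17, 51, 98.
Gme35II sites (TATATA) start at positions 27, 85.
Gme35II cuts after base 2 of each site, so after positions 28, 86.
Combined cut positions: 7, 17, 28, 51, 86, 98.
Circular molecule, 6 cuts → 6 fragments:
  8–17 → 10 bp
  18–28 → 11 bp
  29–51 → 23 bp
  52–86 → 35 bp
  87–98 → 12 bp
  99–129 then 1–7 → 31 + 7 = 38 bp
Sorted largest to smallest: 38, 35, 23, 12, 11, 10 bp.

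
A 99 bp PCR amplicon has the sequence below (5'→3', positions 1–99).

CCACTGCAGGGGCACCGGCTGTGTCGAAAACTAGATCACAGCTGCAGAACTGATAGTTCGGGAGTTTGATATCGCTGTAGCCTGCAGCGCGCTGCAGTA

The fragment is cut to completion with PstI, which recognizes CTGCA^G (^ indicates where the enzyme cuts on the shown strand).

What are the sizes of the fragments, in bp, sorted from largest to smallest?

PstI sites (CTGCAG) start at positions 4, 42, 82, 92.
PstI cuts after base 5 of each site (before the last base), so after positions 8, 46, 86, 96.
Linear molecule, 4 cuts → 5 fragments:
  1–8 → 8 bp
  9–46 → 38 bp
  47–86 → 40 bp
  87–96 → 10 bp
  97–99 → 3 bp
Sorted largest to smallest: 40, 38, 10, 8, 3 bp.

40, 38, 10, 8, 3 bp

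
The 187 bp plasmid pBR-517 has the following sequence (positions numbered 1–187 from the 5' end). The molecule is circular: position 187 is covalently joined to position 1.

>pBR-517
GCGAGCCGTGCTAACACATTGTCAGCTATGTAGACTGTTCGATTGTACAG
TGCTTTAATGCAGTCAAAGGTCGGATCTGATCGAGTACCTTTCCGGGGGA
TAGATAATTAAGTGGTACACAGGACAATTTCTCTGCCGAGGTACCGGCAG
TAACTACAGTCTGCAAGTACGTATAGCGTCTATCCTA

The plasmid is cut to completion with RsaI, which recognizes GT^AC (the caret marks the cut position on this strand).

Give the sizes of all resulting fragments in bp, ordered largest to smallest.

65, 40, 30, 26, 26 bp

RsaI sites (GTAC) start at positions 45, 85, 115, 141, 167.
RsaI cuts after base 2 of each site, so after positions 46, 86, 116, 142, 168.
Circular molecule, 5 cuts → 5 fragments:
  47–86 → 40 bp
  87–116 → 30 bp
  117–142 → 26 bp
  143–168 → 26 bp
  169–187 then 1–46 → 19 + 46 = 65 bp
Sorted largest to smallest: 65, 40, 30, 26, 26 bp.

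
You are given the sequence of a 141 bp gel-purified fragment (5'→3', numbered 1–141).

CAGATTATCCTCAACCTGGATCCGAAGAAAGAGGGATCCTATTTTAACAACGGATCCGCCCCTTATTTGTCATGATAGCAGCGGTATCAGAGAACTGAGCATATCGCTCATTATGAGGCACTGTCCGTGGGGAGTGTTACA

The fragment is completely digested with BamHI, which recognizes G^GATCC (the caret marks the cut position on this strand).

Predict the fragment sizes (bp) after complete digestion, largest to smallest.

89, 18, 18, 16 bp

BamHI sites (GGATCC) start at positions 18, 34, 52.
BamHI cuts after the first base of each site, so after positions 18, 34, 52.
Linear molecule, 3 cuts → 4 fragments:
  1–18 → 18 bp
  19–34 → 16 bp
  35–52 → 18 bp
  53–141 → 89 bp
Sorted largest to smallest: 89, 18, 18, 16 bp.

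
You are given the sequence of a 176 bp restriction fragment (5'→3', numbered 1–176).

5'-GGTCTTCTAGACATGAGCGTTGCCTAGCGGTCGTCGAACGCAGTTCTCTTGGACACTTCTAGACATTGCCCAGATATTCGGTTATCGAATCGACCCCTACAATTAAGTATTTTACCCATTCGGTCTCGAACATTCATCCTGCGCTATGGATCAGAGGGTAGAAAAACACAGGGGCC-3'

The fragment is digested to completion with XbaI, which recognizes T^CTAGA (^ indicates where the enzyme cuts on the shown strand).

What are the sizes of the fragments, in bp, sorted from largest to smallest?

XbaI sites (TCTAGA) start at positions 6, 58.
XbaI cuts after the first base of each site, so after positions 6, 58.
Linear molecule, 2 cuts → 3 fragments:
  1–6 → 6 bp
  7–58 → 52 bp
  59–176 → 118 bp
Sorted largest to smallest: 118, 52, 6 bp.

118, 52, 6 bp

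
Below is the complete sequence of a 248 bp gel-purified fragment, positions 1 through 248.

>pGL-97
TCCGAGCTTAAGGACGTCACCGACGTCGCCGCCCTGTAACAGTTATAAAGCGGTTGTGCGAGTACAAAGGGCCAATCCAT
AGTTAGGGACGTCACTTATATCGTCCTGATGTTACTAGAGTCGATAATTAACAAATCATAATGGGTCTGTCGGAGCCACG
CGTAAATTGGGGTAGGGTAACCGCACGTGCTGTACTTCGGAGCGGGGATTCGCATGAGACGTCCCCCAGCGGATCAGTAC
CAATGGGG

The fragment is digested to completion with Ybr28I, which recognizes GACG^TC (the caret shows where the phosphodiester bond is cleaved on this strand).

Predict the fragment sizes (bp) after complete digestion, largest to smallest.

130, 66, 27, 16, 9 bp

Ybr28I sites (GACGTC) start at positions 13, 22, 88, 218.
Ybr28I cuts after base 4 of each site, so after positions 16, 25, 91, 221.
Linear molecule, 4 cuts → 5 fragments:
  1–16 → 16 bp
  17–25 → 9 bp
  26–91 → 66 bp
  92–221 → 130 bp
  222–248 → 27 bp
Sorted largest to smallest: 130, 66, 27, 16, 9 bp.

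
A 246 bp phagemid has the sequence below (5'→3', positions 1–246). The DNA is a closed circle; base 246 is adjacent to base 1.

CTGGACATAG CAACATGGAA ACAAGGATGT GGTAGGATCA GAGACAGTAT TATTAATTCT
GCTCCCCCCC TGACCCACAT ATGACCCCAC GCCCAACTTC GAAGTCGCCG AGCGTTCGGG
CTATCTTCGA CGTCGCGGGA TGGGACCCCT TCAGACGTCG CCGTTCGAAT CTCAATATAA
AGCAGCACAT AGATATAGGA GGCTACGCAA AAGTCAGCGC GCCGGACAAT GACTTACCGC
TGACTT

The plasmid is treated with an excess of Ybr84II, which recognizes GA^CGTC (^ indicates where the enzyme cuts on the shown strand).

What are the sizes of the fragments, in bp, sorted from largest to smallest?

Ybr84II sites (GACGTC) start at positions 129, 154.
Ybr84II cuts after base 2 of each site, so after positions 130, 155.
Circular molecule, 2 cuts → 2 fragments:
  131–155 → 25 bp
  156–246 then 1–130 → 91 + 130 = 221 bp
Sorted largest to smallest: 221, 25 bp.

221, 25 bp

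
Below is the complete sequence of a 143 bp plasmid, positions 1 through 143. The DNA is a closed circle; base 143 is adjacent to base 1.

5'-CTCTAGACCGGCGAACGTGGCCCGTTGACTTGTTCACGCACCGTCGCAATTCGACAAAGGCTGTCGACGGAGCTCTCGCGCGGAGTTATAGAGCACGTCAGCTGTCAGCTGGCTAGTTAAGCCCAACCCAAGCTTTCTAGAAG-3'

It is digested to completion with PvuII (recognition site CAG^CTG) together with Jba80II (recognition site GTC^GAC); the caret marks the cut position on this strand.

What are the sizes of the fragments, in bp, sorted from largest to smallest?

100, 36, 7 bp

PvuII sites (CAGCTG) start at positions 99, 106.
PvuII cuts after base 3 of each site, so after positions 101, 108.
The Jba80II site (GTCGAC) starts at position 63.
Jba80II cuts after base 3 of each site, so after position 65.
Combined cut positions: 65, 101, 108.
Circular molecule, 3 cuts → 3 fragments:
  66–101 → 36 bp
  102–108 → 7 bp
  109–143 then 1–65 → 35 + 65 = 100 bp
Sorted largest to smallest: 100, 36, 7 bp.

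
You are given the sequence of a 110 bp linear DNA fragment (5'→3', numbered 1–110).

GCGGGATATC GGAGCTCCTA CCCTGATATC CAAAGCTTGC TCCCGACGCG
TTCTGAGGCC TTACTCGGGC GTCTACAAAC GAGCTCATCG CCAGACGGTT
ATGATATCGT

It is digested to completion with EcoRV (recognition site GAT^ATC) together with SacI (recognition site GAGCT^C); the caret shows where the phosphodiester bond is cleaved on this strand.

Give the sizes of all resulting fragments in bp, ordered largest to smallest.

EcoRV sites (GATATC) start at positions 5, 25, 103.
EcoRV cuts after base 3 of each site, so after positions 7, 27, 105.
SacI sites (GAGCTC) start at positions 12, 81.
SacI cuts after base 5 of each site (before the last base), so after positions 16, 85.
Combined cut positions: 7, 16, 27, 85, 105.
Linear molecule, 5 cuts → 6 fragments:
  1–7 → 7 bp
  8–16 → 9 bp
  17–27 → 11 bp
  28–85 → 58 bp
  86–105 → 20 bp
  106–110 → 5 bp
Sorted largest to smallest: 58, 20, 11, 9, 7, 5 bp.

58, 20, 11, 9, 7, 5 bp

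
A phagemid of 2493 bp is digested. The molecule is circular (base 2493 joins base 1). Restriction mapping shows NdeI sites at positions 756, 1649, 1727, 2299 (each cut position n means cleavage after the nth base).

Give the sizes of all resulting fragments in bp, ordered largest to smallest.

Circular molecule, 4 cuts → 4 fragments:
  1649 − 756 = 893 bp
  1727 − 1649 = 78 bp
  2299 − 1727 = 572 bp
  wrap: 2493 − 2299 + 756 = 950 bp
Sorted largest to smallest: 950, 893, 572, 78 bp.

950, 893, 572, 78 bp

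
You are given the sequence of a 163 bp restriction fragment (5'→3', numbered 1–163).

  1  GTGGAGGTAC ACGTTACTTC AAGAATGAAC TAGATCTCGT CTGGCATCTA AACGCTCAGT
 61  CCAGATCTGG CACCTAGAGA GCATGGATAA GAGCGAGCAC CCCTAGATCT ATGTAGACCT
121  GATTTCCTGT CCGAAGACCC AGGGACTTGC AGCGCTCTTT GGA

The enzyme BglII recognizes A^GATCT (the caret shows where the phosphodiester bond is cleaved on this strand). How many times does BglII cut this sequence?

3

AGATCT occurs starting at positions 32, 63, 105.
BglII cuts at 3 sites.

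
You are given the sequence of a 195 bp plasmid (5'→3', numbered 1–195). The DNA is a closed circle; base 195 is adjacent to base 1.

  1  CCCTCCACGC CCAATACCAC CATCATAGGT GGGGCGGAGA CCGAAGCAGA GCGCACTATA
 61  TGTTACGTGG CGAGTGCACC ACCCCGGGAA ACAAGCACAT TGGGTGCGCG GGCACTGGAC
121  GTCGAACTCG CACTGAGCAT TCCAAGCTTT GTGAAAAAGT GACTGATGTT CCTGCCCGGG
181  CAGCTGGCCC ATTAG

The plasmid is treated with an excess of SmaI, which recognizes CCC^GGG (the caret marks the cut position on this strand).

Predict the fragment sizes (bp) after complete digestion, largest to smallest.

103, 92 bp

SmaI sites (CCCGGG) start at positions 83, 175.
SmaI cuts after base 3 of each site, so after positions 85, 177.
Circular molecule, 2 cuts → 2 fragments:
  86–177 → 92 bp
  178–195 then 1–85 → 18 + 85 = 103 bp
Sorted largest to smallest: 103, 92 bp.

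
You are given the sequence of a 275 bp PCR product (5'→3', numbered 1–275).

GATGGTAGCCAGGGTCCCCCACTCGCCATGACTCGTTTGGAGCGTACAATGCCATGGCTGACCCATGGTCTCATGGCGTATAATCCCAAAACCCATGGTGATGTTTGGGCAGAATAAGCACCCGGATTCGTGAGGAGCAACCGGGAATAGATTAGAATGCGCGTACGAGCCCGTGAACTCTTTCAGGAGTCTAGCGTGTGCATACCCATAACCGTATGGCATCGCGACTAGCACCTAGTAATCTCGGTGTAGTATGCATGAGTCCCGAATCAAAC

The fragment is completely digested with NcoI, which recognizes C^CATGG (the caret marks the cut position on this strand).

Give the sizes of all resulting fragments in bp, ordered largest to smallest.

NcoI sites (CCATGG) start at positions 52, 63, 93.
NcoI cuts after the first base of each site, so after positions 52, 63, 93.
Linear molecule, 3 cuts → 4 fragments:
  1–52 → 52 bp
  53–63 → 11 bp
  64–93 → 30 bp
  94–275 → 182 bp
Sorted largest to smallest: 182, 52, 30, 11 bp.

182, 52, 30, 11 bp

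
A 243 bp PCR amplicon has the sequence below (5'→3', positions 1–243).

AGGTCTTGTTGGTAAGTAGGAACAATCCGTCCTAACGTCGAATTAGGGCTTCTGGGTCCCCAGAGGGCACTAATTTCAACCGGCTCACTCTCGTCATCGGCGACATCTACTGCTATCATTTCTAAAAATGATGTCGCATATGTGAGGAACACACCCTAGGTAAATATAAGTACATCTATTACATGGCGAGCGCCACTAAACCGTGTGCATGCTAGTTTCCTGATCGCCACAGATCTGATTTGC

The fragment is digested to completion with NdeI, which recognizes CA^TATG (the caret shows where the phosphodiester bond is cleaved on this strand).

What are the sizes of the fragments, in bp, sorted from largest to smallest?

The NdeI site (CATATG) starts at position 137.
NdeI cuts after base 2 of each site, so after position 138.
Linear molecule, 1 cut → 2 fragments:
  1–138 → 138 bp
  139–243 → 105 bp
Sorted largest to smallest: 138, 105 bp.

138, 105 bp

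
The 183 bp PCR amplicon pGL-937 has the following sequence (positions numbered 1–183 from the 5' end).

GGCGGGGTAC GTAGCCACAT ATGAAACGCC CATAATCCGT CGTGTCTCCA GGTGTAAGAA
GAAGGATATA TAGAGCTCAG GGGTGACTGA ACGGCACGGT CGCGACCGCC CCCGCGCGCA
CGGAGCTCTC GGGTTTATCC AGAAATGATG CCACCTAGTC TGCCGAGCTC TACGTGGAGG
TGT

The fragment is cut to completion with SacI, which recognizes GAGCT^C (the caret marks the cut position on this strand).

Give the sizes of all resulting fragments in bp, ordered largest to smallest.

SacI sites (GAGCTC) start at positions 73, 123, 165.
SacI cuts after base 5 of each site (before the last base), so after positions 77, 127, 169.
Linear molecule, 3 cuts → 4 fragments:
  1–77 → 77 bp
  78–127 → 50 bp
  128–169 → 42 bp
  170–183 → 14 bp
Sorted largest to smallest: 77, 50, 42, 14 bp.

77, 50, 42, 14 bp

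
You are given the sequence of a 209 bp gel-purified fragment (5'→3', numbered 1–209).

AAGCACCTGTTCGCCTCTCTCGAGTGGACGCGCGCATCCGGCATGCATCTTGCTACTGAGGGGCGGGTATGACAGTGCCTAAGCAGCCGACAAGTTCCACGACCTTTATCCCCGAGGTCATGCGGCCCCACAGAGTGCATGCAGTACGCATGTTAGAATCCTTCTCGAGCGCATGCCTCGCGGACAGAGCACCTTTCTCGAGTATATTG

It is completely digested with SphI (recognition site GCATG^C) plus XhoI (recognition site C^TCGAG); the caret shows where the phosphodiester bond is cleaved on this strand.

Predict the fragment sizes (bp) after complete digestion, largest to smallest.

SphI sites (GCATGC) start at positions 41, 137, 171.
SphI cuts after base 5 of each site (before the last base), so after positions 45, 141, 175.
XhoI sites (CTCGAG) start at positions 19, 164, 197.
XhoI cuts after the first base of each site, so after positions 19, 164, 197.
Combined cut positions: 19, 45, 141, 164, 175, 197.
Linear molecule, 6 cuts → 7 fragments:
  1–19 → 19 bp
  20–45 → 26 bp
  46–141 → 96 bp
  142–164 → 23 bp
  165–175 → 11 bp
  176–197 → 22 bp
  198–209 → 12 bp
Sorted largest to smallest: 96, 26, 23, 22, 19, 12, 11 bp.

96, 26, 23, 22, 19, 12, 11 bp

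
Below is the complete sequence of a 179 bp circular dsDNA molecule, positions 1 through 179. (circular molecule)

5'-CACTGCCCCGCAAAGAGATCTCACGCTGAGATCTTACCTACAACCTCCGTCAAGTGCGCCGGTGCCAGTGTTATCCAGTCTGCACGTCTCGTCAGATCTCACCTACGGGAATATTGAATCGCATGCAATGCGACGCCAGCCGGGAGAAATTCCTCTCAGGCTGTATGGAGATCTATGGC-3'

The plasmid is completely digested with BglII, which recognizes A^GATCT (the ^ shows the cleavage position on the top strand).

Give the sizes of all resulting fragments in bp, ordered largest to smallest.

75, 65, 26, 13 bp

BglII sites (AGATCT) start at positions 16, 29, 94, 169.
BglII cuts after the first base of each site, so after positions 16, 29, 94, 169.
Circular molecule, 4 cuts → 4 fragments:
  17–29 → 13 bp
  30–94 → 65 bp
  95–169 → 75 bp
  170–179 then 1–16 → 10 + 16 = 26 bp
Sorted largest to smallest: 75, 65, 26, 13 bp.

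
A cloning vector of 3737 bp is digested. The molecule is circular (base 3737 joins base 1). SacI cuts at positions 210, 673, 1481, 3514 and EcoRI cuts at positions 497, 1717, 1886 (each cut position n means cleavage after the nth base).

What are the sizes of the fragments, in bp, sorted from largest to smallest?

Combined cut positions (sorted): 210, 497, 673, 1481, 1717, 1886, 3514.
Circular molecule, 7 cuts → 7 fragments:
  497 − 210 = 287 bp
  673 − 497 = 176 bp
  1481 − 673 = 808 bp
  1717 − 1481 = 236 bp
  1886 − 1717 = 169 bp
  3514 − 1886 = 1628 bp
  wrap: 3737 − 3514 + 210 = 433 bp
Sorted largest to smallest: 1628, 808, 433, 287, 236, 176, 169 bp.

1628, 808, 433, 287, 236, 176, 169 bp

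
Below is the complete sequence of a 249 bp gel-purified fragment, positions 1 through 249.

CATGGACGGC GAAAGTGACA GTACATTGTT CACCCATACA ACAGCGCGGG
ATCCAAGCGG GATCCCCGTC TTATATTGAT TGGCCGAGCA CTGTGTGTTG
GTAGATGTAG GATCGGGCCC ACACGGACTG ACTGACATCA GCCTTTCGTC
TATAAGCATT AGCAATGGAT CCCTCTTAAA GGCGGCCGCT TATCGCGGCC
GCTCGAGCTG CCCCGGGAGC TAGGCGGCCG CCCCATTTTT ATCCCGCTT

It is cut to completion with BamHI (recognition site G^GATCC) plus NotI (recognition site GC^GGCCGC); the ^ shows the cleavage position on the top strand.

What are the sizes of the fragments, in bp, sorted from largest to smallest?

BamHI sites (GGATCC) start at positions 49, 60, 167.
BamHI cuts after the first base of each site, so after positions 49, 60, 167.
NotI sites (GCGGCCGC) start at positions 182, 195, 224.
NotI cuts after base 2 of each site, so after positions 183, 196, 225.
Combined cut positions: 49, 60, 167, 183, 196, 225.
Linear molecule, 6 cuts → 7 fragments:
  1–49 → 49 bp
  50–60 → 11 bp
  61–167 → 107 bp
  168–183 → 16 bp
  184–196 → 13 bp
  197–225 → 29 bp
  226–249 → 24 bp
Sorted largest to smallest: 107, 49, 29, 24, 16, 13, 11 bp.

107, 49, 29, 24, 16, 13, 11 bp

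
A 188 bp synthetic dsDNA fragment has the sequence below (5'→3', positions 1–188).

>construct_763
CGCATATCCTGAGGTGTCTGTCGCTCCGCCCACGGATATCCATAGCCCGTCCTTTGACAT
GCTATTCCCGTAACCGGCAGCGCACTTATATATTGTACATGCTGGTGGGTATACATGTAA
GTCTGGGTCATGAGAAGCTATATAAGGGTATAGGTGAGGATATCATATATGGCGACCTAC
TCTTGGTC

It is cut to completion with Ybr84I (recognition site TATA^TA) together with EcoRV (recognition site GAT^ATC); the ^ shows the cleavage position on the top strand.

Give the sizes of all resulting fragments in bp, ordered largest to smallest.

53, 52, 37, 27, 19 bp

Ybr84I sites (TATATA) start at positions 87, 139.
Ybr84I cuts after base 4 of each site, so after positions 90, 142.
EcoRV sites (GATATC) start at positions 35, 159.
EcoRV cuts after base 3 of each site, so after positions 37, 161.
Combined cut positions: 37, 90, 142, 161.
Linear molecule, 4 cuts → 5 fragments:
  1–37 → 37 bp
  38–90 → 53 bp
  91–142 → 52 bp
  143–161 → 19 bp
  162–188 → 27 bp
Sorted largest to smallest: 53, 52, 37, 27, 19 bp.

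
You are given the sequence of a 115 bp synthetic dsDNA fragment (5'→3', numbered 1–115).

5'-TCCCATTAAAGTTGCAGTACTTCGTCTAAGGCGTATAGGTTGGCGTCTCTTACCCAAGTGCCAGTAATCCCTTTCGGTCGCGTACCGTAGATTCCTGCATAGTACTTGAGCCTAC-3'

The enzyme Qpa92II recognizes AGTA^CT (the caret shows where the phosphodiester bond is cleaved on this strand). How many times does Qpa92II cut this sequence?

2

AGTACT occurs starting at positions 16, 101.
Qpa92II cuts at 2 sites.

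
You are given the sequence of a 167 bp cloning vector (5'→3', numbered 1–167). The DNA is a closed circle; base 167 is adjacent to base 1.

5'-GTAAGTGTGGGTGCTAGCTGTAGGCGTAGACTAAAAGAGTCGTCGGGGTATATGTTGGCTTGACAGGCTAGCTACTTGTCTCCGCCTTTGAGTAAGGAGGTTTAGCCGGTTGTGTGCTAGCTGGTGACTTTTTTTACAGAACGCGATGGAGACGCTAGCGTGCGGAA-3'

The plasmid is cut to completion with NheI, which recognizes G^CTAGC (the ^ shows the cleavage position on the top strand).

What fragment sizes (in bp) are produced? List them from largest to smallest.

NheI sites (GCTAGC) start at positions 13, 67, 116, 154.
NheI cuts after the first base of each site, so after positions 13, 67, 116, 154.
Circular molecule, 4 cuts → 4 fragments:
  14–67 → 54 bp
  68–116 → 49 bp
  117–154 → 38 bp
  155–167 then 1–13 → 13 + 13 = 26 bp
Sorted largest to smallest: 54, 49, 38, 26 bp.

54, 49, 38, 26 bp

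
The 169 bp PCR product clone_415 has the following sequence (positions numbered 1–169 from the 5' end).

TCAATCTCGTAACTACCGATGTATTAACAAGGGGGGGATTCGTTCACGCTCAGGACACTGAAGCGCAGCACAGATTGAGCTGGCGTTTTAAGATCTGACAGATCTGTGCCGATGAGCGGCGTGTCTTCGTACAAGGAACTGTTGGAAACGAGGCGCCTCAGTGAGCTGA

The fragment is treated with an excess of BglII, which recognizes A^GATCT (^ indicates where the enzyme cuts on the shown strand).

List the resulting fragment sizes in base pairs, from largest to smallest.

BglII sites (AGATCT) start at positions 91, 100.
BglII cuts after the first base of each site, so after positions 91, 100.
Linear molecule, 2 cuts → 3 fragments:
  1–91 → 91 bp
  92–100 → 9 bp
  101–169 → 69 bp
Sorted largest to smallest: 91, 69, 9 bp.

91, 69, 9 bp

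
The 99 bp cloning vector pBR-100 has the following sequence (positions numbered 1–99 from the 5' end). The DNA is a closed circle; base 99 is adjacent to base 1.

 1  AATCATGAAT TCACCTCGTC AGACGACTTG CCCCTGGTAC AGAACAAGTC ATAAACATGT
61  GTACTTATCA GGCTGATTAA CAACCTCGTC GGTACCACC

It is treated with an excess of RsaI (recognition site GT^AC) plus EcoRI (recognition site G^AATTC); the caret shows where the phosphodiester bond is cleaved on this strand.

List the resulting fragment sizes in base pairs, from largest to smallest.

31, 31, 24, 13 bp

RsaI sites (GTAC) start at positions 37, 61, 92.
RsaI cuts after base 2 of each site, so after positions 38, 62, 93.
The EcoRI site (GAATTC) starts at position 7.
EcoRI cuts after the first base of each site, so after position 7.
Combined cut positions: 7, 38, 62, 93.
Circular molecule, 4 cuts → 4 fragments:
  8–38 → 31 bp
  39–62 → 24 bp
  63–93 → 31 bp
  94–99 then 1–7 → 6 + 7 = 13 bp
Sorted largest to smallest: 31, 31, 24, 13 bp.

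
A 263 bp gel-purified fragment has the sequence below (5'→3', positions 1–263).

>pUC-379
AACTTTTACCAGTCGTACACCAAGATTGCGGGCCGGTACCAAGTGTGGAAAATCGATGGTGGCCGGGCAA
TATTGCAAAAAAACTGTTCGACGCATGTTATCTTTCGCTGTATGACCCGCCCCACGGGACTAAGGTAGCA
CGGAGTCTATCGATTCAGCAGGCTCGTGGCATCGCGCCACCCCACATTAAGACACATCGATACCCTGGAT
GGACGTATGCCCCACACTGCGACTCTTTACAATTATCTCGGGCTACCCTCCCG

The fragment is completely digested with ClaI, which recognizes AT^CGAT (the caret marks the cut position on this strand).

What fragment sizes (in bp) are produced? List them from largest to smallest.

ClaI sites (ATCGAT) start at positions 52, 149, 196.
ClaI cuts after base 2 of each site, so after positions 53, 150, 197.
Linear molecule, 3 cuts → 4 fragments:
  1–53 → 53 bp
  54–150 → 97 bp
  151–197 → 47 bp
  198–263 → 66 bp
Sorted largest to smallest: 97, 66, 53, 47 bp.

97, 66, 53, 47 bp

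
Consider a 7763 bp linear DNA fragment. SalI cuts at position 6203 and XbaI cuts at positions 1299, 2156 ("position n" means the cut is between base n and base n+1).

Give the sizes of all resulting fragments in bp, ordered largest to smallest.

Combined cut positions (sorted): 1299, 2156, 6203.
Linear molecule, 3 cuts → 4 fragments:
  1299 − 0 = 1299 bp
  2156 − 1299 = 857 bp
  6203 − 2156 = 4047 bp
  7763 − 6203 = 1560 bp
Sorted largest to smallest: 4047, 1560, 1299, 857 bp.

4047, 1560, 1299, 857 bp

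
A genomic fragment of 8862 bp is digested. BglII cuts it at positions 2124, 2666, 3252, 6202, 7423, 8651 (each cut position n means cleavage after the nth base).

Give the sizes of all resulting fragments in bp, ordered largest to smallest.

Linear molecule, 6 cuts → 7 fragments:
  2124 − 0 = 2124 bp
  2666 − 2124 = 542 bp
  3252 − 2666 = 586 bp
  6202 − 3252 = 2950 bp
  7423 − 6202 = 1221 bp
  8651 − 7423 = 1228 bp
  8862 − 8651 = 211 bp
Sorted largest to smallest: 2950, 2124, 1228, 1221, 586, 542, 211 bp.

2950, 2124, 1228, 1221, 586, 542, 211 bp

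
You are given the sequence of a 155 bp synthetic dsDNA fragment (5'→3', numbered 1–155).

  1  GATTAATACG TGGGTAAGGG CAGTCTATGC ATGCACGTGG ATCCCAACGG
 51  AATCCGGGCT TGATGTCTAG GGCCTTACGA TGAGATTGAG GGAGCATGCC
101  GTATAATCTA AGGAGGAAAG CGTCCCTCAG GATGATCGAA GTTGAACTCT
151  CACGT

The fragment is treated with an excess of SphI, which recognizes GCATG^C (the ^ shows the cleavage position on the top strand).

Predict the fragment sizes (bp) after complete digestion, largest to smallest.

65, 57, 33 bp

SphI sites (GCATGC) start at positions 29, 94.
SphI cuts after base 5 of each site (before the last base), so after positions 33, 98.
Linear molecule, 2 cuts → 3 fragments:
  1–33 → 33 bp
  34–98 → 65 bp
  99–155 → 57 bp
Sorted largest to smallest: 65, 57, 33 bp.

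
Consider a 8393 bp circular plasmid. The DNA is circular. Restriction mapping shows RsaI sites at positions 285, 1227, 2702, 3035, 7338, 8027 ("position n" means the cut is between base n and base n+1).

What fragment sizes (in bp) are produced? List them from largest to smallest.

Circular molecule, 6 cuts → 6 fragments:
  1227 − 285 = 942 bp
  2702 − 1227 = 1475 bp
  3035 − 2702 = 333 bp
  7338 − 3035 = 4303 bp
  8027 − 7338 = 689 bp
  wrap: 8393 − 8027 + 285 = 651 bp
Sorted largest to smallest: 4303, 1475, 942, 689, 651, 333 bp.

4303, 1475, 942, 689, 651, 333 bp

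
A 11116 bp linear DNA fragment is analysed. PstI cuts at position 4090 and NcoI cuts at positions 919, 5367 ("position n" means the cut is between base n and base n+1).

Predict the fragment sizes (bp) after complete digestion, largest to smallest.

Combined cut positions (sorted): 919, 4090, 5367.
Linear molecule, 3 cuts → 4 fragments:
  919 − 0 = 919 bp
  4090 − 919 = 3171 bp
  5367 − 4090 = 1277 bp
  11116 − 5367 = 5749 bp
Sorted largest to smallest: 5749, 3171, 1277, 919 bp.

5749, 3171, 1277, 919 bp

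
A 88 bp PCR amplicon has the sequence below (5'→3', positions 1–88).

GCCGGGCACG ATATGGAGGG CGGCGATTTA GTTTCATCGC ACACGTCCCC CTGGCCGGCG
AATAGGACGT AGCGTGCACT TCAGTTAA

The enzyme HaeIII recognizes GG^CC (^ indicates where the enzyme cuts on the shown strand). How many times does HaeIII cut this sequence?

1

GGCC occurs starting at position 53.
HaeIII cuts at 1 site.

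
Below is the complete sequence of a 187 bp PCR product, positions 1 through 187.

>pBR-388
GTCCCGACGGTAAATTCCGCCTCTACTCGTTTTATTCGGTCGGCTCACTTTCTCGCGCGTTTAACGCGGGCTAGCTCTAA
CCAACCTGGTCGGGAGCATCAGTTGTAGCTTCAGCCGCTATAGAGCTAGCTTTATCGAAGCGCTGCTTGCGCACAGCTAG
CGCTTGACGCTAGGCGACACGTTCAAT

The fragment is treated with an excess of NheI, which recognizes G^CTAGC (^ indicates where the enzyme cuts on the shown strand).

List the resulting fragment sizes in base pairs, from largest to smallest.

NheI sites (GCTAGC) start at positions 70, 125, 156.
NheI cuts after the first base of each site, so after positions 70, 125, 156.
Linear molecule, 3 cuts → 4 fragments:
  1–70 → 70 bp
  71–125 → 55 bp
  126–156 → 31 bp
  157–187 → 31 bp
Sorted largest to smallest: 70, 55, 31, 31 bp.

70, 55, 31, 31 bp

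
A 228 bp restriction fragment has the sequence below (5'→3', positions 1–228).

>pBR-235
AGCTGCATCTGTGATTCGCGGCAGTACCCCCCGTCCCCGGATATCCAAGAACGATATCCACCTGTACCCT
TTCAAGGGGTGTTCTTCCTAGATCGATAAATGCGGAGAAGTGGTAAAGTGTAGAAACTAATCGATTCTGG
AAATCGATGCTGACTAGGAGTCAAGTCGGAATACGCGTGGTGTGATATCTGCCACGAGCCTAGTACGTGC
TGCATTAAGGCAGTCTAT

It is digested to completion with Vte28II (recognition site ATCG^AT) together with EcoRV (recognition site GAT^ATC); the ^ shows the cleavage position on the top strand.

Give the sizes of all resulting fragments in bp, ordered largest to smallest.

Vte28II sites (ATCGAT) start at positions 92, 130, 143.
Vte28II cuts after base 4 of each site, so after positions 95, 133, 146.
EcoRV sites (GATATC) start at positions 40, 53, 184.
EcoRV cuts after base 3 of each site, so after positions 42, 55, 186.
Combined cut positions: 42, 55, 95, 133, 146, 186.
Linear molecule, 6 cuts → 7 fragments:
  1–42 → 42 bp
  43–55 → 13 bp
  56–95 → 40 bp
  96–133 → 38 bp
  134–146 → 13 bp
  147–186 → 40 bp
  187–228 → 42 bp
Sorted largest to smallest: 42, 42, 40, 40, 38, 13, 13 bp.

42, 42, 40, 40, 38, 13, 13 bp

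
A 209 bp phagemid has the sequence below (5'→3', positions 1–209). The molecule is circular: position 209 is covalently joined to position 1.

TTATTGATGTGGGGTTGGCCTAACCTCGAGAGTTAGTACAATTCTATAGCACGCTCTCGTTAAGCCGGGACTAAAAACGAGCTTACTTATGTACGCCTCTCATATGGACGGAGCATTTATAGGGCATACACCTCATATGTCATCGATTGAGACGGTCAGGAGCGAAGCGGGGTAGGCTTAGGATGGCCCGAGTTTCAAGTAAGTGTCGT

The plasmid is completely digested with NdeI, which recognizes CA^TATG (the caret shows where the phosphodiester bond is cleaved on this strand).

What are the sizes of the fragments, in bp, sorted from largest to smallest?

NdeI sites (CATATG) start at positions 101, 134.
NdeI cuts after base 2 of each site, so after positions 102, 135.
Circular molecule, 2 cuts → 2 fragments:
  103–135 → 33 bp
  136–209 then 1–102 → 74 + 102 = 176 bp
Sorted largest to smallest: 176, 33 bp.

176, 33 bp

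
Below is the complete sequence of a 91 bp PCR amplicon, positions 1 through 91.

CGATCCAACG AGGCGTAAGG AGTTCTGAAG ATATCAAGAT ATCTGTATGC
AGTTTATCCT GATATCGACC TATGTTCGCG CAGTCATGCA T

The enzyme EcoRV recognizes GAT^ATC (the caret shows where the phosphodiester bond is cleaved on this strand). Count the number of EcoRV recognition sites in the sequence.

3

GATATC occurs starting at positions 30, 38, 61.
EcoRV cuts at 3 sites.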